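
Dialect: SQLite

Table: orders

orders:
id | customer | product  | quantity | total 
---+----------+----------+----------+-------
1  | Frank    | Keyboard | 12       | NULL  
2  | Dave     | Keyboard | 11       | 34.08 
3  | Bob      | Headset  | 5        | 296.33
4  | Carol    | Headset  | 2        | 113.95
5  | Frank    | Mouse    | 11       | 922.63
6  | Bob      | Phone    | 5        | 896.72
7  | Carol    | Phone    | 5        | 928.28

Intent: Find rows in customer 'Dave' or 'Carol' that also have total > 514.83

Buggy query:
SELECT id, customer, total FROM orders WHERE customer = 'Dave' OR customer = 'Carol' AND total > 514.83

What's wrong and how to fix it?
Bug: AND binds tighter than OR, so this parses as customer = 'Dave' OR (customer = 'Carol' AND total > 514.83)

Fix: Group the OR with parentheses (or use IN), then AND the threshold

Corrected query:
SELECT id, customer, total FROM orders WHERE (customer = 'Dave' OR customer = 'Carol') AND total > 514.83

Result:
id | customer | total 
---+----------+-------
7  | Carol    | 928.28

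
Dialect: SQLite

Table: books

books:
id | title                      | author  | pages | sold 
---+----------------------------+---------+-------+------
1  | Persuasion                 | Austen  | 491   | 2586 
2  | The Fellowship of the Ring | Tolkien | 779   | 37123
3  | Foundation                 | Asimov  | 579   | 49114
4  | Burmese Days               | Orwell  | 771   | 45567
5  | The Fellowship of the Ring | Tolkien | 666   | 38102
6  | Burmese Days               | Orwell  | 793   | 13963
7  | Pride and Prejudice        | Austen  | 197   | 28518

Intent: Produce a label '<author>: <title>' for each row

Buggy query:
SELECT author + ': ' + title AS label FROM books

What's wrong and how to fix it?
Bug: '+' is numeric addition; on text columns SQLite converts them to 0 instead of concatenating

Fix: Replace + with || to concatenate text

Corrected query:
SELECT author || ': ' || title AS label FROM books

Result:
label                              
-----------------------------------
Austen: Persuasion                 
Tolkien: The Fellowship of the Ring
Asimov: Foundation                 
Orwell: Burmese Days               
Tolkien: The Fellowship of the Ring
Orwell: Burmese Days               
Austen: Pride and Prejudice        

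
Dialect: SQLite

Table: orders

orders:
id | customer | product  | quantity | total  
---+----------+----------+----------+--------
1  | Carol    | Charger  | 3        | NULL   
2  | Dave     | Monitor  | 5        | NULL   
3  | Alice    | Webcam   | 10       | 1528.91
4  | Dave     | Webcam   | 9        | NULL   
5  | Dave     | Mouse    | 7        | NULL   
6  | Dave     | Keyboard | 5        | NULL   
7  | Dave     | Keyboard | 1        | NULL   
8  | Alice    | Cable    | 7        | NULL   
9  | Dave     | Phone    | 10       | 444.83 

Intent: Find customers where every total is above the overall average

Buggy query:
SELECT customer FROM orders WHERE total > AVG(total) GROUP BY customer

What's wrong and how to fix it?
Bug: WHERE evaluates per row before aggregation, so AVG() is unavailable

Fix: Compute the overall average in a scalar subquery and compare each group's MIN against it in HAVING

Corrected query:
SELECT customer FROM orders GROUP BY customer HAVING MIN(total) > (SELECT AVG(total) FROM orders)

Result:
customer
--------
Alice   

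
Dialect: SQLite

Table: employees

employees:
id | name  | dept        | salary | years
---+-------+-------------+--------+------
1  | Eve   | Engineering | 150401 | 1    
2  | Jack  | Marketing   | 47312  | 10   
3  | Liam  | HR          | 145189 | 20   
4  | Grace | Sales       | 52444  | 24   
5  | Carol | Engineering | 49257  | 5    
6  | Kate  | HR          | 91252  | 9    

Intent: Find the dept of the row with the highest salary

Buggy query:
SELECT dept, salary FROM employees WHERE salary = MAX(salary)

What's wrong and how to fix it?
Bug: WHERE is evaluated per row; an aggregate over the whole table isn't defined there

Fix: Use a subquery: WHERE salary = (SELECT MAX(salary) FROM employees)

Corrected query:
SELECT dept, salary FROM employees WHERE salary = (SELECT MAX(salary) FROM employees)

Result:
dept        | salary
------------+-------
Engineering | 150401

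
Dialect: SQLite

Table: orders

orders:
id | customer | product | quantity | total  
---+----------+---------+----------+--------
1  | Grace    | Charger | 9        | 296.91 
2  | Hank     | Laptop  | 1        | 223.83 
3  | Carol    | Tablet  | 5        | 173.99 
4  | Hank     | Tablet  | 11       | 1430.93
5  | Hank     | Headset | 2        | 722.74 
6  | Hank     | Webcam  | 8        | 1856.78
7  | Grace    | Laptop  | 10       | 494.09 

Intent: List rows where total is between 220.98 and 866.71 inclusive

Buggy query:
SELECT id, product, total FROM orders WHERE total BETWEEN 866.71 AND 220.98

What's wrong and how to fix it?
Bug: BETWEEN expects the lower bound first; with 866.71 AND 220.98 the range is empty

Fix: Swap the bounds so the smaller value comes first

Corrected query:
SELECT id, product, total FROM orders WHERE total BETWEEN 220.98 AND 866.71

Result:
id | product | total 
---+---------+-------
1  | Charger | 296.91
2  | Laptop  | 223.83
5  | Headset | 722.74
7  | Laptop  | 494.09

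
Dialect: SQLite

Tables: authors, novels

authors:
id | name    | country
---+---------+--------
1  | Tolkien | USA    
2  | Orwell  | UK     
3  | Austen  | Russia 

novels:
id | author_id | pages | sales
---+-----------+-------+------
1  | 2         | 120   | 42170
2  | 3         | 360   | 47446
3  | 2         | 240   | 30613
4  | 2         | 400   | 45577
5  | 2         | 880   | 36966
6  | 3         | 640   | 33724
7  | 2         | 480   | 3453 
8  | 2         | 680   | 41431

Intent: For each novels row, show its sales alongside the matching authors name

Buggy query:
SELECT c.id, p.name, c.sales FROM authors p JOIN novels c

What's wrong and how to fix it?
Bug: JOIN with no ON clause produces a cartesian product; every novels row pairs with every authors row

Fix: Specify the join condition linking the foreign key to the parent id

Corrected query:
SELECT c.id, p.name, c.sales FROM authors p JOIN novels c ON c.author_id = p.id

Result:
id | name   | sales
---+--------+------
1  | Orwell | 42170
2  | Austen | 47446
3  | Orwell | 30613
4  | Orwell | 45577
5  | Orwell | 36966
6  | Austen | 33724
7  | Orwell | 3453 
8  | Orwell | 41431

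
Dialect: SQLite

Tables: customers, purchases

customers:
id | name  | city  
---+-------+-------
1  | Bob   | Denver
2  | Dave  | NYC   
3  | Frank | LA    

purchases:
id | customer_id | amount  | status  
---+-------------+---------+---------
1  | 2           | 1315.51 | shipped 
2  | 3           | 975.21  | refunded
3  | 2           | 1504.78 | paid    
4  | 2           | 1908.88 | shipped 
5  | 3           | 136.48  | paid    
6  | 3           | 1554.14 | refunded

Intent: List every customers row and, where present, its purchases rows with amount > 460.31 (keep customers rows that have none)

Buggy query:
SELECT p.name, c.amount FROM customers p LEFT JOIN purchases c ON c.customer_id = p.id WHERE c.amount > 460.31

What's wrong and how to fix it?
Bug: A WHERE condition on the right-hand table after LEFT JOIN drops unmatched parents

Fix: Put 'c.amount > 460.31' in the JOIN's ON clause instead of WHERE

Corrected query:
SELECT p.name, c.amount FROM customers p LEFT JOIN purchases c ON c.customer_id = p.id AND c.amount > 460.31

Result:
name  | amount 
------+--------
Bob   | NULL   
Dave  | 1315.51
Dave  | 1504.78
Dave  | 1908.88
Frank | 975.21 
Frank | 1554.14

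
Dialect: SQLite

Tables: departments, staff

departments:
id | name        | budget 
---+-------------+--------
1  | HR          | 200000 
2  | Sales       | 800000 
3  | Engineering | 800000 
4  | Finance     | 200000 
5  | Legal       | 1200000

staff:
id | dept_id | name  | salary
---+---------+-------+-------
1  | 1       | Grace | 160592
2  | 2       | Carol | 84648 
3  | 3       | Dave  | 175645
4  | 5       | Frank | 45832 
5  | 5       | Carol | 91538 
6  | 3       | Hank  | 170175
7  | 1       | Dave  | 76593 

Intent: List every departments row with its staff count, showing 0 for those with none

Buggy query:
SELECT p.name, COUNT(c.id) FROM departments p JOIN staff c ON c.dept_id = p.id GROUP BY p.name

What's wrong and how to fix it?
Bug: An inner join excludes parents with zero children

Fix: Use LEFT JOIN so parents without children still appear (COUNT(c.id) gives 0)

Corrected query:
SELECT p.name, COUNT(c.id) FROM departments p LEFT JOIN staff c ON c.dept_id = p.id GROUP BY p.name

Result:
name        | COUNT(c.id)
------------+------------
Engineering | 2          
Finance     | 0          
HR          | 2          
Legal       | 2          
Sales       | 1          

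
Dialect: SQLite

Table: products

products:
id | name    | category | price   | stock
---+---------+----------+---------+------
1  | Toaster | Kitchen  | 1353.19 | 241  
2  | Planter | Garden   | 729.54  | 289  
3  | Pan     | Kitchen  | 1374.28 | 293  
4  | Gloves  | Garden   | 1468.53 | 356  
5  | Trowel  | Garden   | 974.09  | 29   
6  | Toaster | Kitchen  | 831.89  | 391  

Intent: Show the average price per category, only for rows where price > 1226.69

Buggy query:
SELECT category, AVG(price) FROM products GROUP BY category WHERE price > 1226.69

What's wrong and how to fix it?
Bug: WHERE cannot follow GROUP BY

Fix: Move the WHERE clause before GROUP BY

Corrected query:
SELECT category, AVG(price) FROM products WHERE price > 1226.69 GROUP BY category

Result:
category | AVG(price)
---------+-----------
Garden   | 1468.53   
Kitchen  | 1363.735  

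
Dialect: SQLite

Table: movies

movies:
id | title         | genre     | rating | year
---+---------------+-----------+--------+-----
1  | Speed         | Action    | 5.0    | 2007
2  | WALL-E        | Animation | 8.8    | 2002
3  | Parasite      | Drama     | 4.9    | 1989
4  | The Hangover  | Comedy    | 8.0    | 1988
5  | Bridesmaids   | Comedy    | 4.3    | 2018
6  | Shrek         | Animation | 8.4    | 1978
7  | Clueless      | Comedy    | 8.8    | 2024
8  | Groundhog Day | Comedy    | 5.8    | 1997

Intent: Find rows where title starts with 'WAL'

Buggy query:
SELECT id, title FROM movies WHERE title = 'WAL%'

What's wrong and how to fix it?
Bug: '=' compares the literal string including the % character; pattern matching needs LIKE

Fix: Replace '=' with LIKE so 'WAL%' is treated as a pattern

Corrected query:
SELECT id, title FROM movies WHERE title LIKE 'WAL%'

Result:
id | title 
---+-------
2  | WALL-E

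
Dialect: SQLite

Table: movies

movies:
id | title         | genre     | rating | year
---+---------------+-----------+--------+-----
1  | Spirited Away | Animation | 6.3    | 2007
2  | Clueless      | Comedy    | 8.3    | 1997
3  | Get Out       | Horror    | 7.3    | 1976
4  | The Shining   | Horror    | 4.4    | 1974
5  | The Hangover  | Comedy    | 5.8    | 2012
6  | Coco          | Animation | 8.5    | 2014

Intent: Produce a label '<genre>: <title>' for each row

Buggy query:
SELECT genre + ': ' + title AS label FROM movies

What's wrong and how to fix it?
Bug: '+' is numeric addition; on text columns SQLite converts them to 0 instead of concatenating

Fix: Use the || operator for string concatenation

Corrected query:
SELECT genre || ': ' || title AS label FROM movies

Result:
label                   
------------------------
Animation: Spirited Away
Comedy: Clueless        
Horror: Get Out         
Horror: The Shining     
Comedy: The Hangover    
Animation: Coco         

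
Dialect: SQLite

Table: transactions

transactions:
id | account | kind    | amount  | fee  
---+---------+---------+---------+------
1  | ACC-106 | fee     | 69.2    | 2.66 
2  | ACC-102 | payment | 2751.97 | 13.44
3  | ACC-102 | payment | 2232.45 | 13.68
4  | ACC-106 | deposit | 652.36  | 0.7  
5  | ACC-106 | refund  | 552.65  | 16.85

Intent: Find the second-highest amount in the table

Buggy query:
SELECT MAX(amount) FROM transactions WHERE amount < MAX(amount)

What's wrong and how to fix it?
Bug: MAX(amount) on the right of the comparison is an aggregate-in-WHERE error

Fix: Compute the overall MAX in a subquery, then take MAX of rows below it

Corrected query:
SELECT MAX(amount) FROM transactions WHERE amount < (SELECT MAX(amount) FROM transactions)

Result:
MAX(amount)
-----------
2232.45    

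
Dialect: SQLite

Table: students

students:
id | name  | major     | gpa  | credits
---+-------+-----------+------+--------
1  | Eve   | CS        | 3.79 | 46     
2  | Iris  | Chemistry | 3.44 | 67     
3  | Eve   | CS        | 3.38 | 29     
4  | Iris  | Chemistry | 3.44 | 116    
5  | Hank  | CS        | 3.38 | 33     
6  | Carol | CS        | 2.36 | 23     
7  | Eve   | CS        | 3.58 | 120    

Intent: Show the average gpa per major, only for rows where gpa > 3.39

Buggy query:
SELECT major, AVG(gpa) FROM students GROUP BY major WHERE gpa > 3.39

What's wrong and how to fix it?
Bug: WHERE cannot follow GROUP BY

Fix: Move the WHERE clause before GROUP BY

Corrected query:
SELECT major, AVG(gpa) FROM students WHERE gpa > 3.39 GROUP BY major

Result:
major     | AVG(gpa)
----------+---------
CS        | 3.685   
Chemistry | 3.44    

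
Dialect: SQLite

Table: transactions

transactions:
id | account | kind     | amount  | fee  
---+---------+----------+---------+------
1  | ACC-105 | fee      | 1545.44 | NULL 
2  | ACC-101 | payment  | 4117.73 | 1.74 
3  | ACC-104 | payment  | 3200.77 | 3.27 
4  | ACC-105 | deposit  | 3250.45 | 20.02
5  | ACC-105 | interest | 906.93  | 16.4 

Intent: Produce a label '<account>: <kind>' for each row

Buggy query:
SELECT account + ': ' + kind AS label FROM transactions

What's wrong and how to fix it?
Bug: SQLite uses || for string concatenation; + coerces text to numbers (yielding 0)

Fix: Use the || operator for string concatenation

Corrected query:
SELECT account || ': ' || kind AS label FROM transactions

Result:
label            
-----------------
ACC-105: fee     
ACC-101: payment 
ACC-104: payment 
ACC-105: deposit 
ACC-105: interest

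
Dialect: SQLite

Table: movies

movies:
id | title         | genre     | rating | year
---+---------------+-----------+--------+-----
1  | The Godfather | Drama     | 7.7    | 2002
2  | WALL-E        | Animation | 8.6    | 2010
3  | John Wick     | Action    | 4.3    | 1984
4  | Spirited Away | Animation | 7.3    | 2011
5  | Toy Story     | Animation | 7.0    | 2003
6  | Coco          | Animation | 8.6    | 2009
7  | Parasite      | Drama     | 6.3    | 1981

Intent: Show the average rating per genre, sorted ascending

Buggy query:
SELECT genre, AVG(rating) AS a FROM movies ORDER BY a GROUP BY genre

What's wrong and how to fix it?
Bug: GROUP BY must precede ORDER BY

Fix: Move ORDER BY to the end, after GROUP BY

Corrected query:
SELECT genre, AVG(rating) AS a FROM movies GROUP BY genre ORDER BY a

Result:
genre     | a    
----------+------
Action    | 4.3  
Drama     | 7    
Animation | 7.875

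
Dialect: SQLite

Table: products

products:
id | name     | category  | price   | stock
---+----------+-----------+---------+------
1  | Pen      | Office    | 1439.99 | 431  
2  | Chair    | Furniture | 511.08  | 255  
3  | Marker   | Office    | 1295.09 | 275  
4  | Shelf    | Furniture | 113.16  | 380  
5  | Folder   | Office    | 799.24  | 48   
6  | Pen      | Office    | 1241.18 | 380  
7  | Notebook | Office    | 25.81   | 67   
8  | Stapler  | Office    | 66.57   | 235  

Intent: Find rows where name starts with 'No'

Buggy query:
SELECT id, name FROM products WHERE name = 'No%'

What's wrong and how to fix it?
Bug: Wildcards only work with LIKE; '=' treats '%' as a literal character

Fix: Replace '=' with LIKE so 'No%' is treated as a pattern

Corrected query:
SELECT id, name FROM products WHERE name LIKE 'No%'

Result:
id | name    
---+---------
7  | Notebook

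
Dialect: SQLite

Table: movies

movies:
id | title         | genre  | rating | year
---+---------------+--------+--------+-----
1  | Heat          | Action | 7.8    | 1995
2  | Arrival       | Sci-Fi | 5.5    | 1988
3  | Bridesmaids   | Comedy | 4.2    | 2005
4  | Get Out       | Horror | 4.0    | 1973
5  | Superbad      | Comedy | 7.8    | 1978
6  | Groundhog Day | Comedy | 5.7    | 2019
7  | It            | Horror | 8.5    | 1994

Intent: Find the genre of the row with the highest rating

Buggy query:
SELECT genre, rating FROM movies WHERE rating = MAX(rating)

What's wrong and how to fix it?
Bug: MAX(rating) is an aggregate and cannot be used directly in WHERE

Fix: Use a subquery: WHERE rating = (SELECT MAX(rating) FROM movies)

Corrected query:
SELECT genre, rating FROM movies WHERE rating = (SELECT MAX(rating) FROM movies)

Result:
genre  | rating
-------+-------
Horror | 8.5   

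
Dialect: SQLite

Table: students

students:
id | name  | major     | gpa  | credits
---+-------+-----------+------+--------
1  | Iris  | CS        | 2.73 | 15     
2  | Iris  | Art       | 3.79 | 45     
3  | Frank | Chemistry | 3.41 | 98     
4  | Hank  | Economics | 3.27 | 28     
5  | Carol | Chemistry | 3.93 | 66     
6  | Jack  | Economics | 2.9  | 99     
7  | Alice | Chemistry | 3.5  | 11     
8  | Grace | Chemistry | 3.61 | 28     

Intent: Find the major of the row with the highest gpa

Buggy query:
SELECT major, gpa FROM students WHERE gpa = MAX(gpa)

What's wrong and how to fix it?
Bug: WHERE is evaluated per row; an aggregate over the whole table isn't defined there

Fix: Wrap MAX in a scalar subquery so WHERE compares against a single value

Corrected query:
SELECT major, gpa FROM students WHERE gpa = (SELECT MAX(gpa) FROM students)

Result:
major     | gpa 
----------+-----
Chemistry | 3.93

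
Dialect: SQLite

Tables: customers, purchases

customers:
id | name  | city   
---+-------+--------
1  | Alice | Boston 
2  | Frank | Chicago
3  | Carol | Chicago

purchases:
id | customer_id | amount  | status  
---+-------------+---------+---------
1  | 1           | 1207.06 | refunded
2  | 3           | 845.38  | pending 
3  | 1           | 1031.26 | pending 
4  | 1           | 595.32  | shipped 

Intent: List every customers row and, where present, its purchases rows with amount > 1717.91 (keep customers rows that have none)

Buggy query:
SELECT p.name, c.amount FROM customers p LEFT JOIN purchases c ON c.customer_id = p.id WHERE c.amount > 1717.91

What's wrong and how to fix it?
Bug: A WHERE condition on the right-hand table after LEFT JOIN drops unmatched parents

Fix: Put 'c.amount > 1717.91' in the JOIN's ON clause instead of WHERE

Corrected query:
SELECT p.name, c.amount FROM customers p LEFT JOIN purchases c ON c.customer_id = p.id AND c.amount > 1717.91

Result:
name  | amount
------+-------
Alice | NULL  
Frank | NULL  
Carol | NULL  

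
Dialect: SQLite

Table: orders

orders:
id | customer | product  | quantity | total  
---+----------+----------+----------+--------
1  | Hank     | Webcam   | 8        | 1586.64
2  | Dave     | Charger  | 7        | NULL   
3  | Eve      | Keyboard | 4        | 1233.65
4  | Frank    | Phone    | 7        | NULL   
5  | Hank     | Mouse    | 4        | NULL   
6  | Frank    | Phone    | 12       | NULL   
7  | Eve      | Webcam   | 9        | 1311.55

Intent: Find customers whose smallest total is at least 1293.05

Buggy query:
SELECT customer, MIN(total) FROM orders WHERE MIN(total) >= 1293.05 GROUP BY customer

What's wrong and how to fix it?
Bug: Aggregates like MIN are computed per group after WHERE runs

Fix: Replace WHERE with HAVING after the GROUP BY

Corrected query:
SELECT customer, MIN(total) FROM orders GROUP BY customer HAVING MIN(total) >= 1293.05

Result:
customer | MIN(total)
---------+-----------
Hank     | 1586.64   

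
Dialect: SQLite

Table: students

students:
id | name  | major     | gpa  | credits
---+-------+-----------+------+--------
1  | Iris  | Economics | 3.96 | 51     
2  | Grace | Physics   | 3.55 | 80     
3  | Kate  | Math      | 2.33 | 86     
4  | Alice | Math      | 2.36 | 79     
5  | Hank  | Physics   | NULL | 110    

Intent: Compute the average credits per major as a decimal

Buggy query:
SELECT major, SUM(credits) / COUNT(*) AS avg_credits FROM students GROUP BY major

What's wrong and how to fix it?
Bug: SUM(credits) and COUNT(*) are both integers; the division truncates the fractional part

Fix: Cast one side to REAL so the division keeps the fractional part

Corrected query:
SELECT major, SUM(credits) * 1.0 / COUNT(*) AS avg_credits FROM students GROUP BY major

Result:
major     | avg_credits
----------+------------
Economics | 51         
Math      | 82.5       
Physics   | 95         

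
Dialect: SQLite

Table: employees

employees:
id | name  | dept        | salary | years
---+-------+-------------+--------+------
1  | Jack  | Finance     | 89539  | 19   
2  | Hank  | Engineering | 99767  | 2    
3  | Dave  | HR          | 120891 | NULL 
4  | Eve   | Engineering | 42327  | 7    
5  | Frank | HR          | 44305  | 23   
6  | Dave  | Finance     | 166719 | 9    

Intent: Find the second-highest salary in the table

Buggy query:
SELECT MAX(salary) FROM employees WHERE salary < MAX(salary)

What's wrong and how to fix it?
Bug: MAX(salary) on the right of the comparison is an aggregate-in-WHERE error

Fix: Compute the overall MAX in a subquery, then take MAX of rows below it

Corrected query:
SELECT MAX(salary) FROM employees WHERE salary < (SELECT MAX(salary) FROM employees)

Result:
MAX(salary)
-----------
120891     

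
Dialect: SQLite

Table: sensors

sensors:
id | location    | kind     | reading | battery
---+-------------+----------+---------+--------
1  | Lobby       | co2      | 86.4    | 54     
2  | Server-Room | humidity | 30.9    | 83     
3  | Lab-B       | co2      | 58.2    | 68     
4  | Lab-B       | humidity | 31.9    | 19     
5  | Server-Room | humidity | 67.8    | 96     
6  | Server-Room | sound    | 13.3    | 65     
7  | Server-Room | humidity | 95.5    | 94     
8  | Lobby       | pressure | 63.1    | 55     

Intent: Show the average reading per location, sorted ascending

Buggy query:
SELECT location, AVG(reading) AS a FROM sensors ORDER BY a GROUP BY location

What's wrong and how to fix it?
Bug: GROUP BY must precede ORDER BY

Fix: Reorder: SELECT … FROM … GROUP BY … ORDER BY …

Corrected query:
SELECT location, AVG(reading) AS a FROM sensors GROUP BY location ORDER BY a

Result:
location    | a     
------------+-------
Lab-B       | 45.05 
Server-Room | 51.875
Lobby       | 74.75 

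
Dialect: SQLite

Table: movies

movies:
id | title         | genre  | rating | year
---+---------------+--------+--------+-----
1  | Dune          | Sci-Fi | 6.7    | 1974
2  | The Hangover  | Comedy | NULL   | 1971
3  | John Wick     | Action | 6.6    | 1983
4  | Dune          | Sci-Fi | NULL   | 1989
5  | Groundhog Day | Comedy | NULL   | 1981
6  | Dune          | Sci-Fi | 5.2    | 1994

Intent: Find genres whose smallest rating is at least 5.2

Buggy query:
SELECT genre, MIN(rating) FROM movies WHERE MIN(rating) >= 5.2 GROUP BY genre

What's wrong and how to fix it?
Bug: MIN() in WHERE is a misuse of aggregate

Fix: Replace WHERE with HAVING after the GROUP BY

Corrected query:
SELECT genre, MIN(rating) FROM movies GROUP BY genre HAVING MIN(rating) >= 5.2

Result:
genre  | MIN(rating)
-------+------------
Action | 6.6        
Sci-Fi | 5.2        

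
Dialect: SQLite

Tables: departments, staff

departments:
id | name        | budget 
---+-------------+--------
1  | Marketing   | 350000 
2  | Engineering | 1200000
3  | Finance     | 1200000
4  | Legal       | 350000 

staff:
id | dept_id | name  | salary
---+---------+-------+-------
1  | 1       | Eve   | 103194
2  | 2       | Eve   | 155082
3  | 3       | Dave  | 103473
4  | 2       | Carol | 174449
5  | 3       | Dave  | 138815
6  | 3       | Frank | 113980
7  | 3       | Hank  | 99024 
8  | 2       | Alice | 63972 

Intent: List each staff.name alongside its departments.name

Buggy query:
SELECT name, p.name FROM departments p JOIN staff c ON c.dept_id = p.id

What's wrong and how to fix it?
Bug: 'name' exists in both joined tables, so the database can't tell which one is meant

Fix: Qualify the column with its table alias (c.name)

Corrected query:
SELECT c.name, p.name FROM departments p JOIN staff c ON c.dept_id = p.id

Result:
name  | name       
------+------------
Eve   | Marketing  
Eve   | Engineering
Dave  | Finance    
Carol | Engineering
Dave  | Finance    
Frank | Finance    
Hank  | Finance    
Alice | Engineering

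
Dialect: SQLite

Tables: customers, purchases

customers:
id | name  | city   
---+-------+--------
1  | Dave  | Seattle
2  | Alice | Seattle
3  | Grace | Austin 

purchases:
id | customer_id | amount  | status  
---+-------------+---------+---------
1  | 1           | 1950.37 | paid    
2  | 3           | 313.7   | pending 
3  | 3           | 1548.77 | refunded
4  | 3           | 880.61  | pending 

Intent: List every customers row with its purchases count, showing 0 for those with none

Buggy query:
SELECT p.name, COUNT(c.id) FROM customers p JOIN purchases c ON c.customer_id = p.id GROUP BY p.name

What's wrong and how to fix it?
Bug: An inner join excludes parents with zero children

Fix: Use LEFT JOIN so parents without children still appear (COUNT(c.id) gives 0)

Corrected query:
SELECT p.name, COUNT(c.id) FROM customers p LEFT JOIN purchases c ON c.customer_id = p.id GROUP BY p.name

Result:
name  | COUNT(c.id)
------+------------
Alice | 0          
Dave  | 1          
Grace | 3          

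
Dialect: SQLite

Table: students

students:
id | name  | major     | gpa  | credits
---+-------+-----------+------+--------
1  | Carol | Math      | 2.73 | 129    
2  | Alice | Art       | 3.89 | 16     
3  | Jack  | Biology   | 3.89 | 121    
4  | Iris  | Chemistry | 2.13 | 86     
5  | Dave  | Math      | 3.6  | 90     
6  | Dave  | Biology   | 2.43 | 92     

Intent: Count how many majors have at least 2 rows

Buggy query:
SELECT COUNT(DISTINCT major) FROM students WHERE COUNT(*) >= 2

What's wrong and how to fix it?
Bug: COUNT(*) cannot appear in WHERE; the per-group count doesn't exist yet

Fix: Group first with HAVING COUNT(*) >= 2, then COUNT the resulting groups

Corrected query:
SELECT COUNT(*) FROM (SELECT major FROM students GROUP BY major HAVING COUNT(*) >= 2)

Result:
COUNT(*)
--------
2       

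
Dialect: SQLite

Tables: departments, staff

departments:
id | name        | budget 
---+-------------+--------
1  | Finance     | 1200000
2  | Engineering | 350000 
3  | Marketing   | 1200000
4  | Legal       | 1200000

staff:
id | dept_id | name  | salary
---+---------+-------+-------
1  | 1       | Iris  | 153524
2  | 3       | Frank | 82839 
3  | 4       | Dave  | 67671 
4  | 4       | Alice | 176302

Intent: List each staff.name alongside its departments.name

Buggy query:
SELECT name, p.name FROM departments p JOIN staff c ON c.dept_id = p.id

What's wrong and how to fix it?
Bug: Both tables have a 'name' column; the unqualified reference is ambiguous

Fix: Qualify the column with its table alias (c.name)

Corrected query:
SELECT c.name, p.name FROM departments p JOIN staff c ON c.dept_id = p.id

Result:
name  | name     
------+----------
Iris  | Finance  
Frank | Marketing
Dave  | Legal    
Alice | Legal    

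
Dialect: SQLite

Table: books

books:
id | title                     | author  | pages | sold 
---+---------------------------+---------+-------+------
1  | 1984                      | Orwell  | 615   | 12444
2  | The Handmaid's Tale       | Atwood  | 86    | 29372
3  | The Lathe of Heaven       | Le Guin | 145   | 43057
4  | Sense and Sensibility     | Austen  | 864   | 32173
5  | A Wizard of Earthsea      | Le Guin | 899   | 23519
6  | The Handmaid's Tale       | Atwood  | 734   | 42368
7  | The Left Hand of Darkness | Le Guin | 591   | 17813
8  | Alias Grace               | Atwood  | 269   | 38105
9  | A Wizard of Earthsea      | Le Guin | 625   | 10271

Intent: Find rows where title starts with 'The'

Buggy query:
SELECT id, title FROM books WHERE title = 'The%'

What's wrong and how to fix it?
Bug: '=' compares the literal string including the % character; pattern matching needs LIKE

Fix: Use LIKE for wildcard pattern matching

Corrected query:
SELECT id, title FROM books WHERE title LIKE 'The%'

Result:
id | title                    
---+--------------------------
2  | The Handmaid's Tale      
3  | The Lathe of Heaven      
6  | The Handmaid's Tale      
7  | The Left Hand of Darkness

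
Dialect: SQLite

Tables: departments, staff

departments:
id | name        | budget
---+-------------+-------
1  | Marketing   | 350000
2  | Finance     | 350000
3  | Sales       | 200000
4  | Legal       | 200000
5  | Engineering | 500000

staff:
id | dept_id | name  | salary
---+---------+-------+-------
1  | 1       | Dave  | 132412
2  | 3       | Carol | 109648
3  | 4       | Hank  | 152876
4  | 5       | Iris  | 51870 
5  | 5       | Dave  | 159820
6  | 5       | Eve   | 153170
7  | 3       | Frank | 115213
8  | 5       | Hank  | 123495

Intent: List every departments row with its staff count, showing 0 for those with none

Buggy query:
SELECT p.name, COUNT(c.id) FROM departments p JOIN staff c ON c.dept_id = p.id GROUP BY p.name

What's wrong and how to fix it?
Bug: An inner join excludes parents with zero children

Fix: Switch to LEFT JOIN to retain unmatched parent rows

Corrected query:
SELECT p.name, COUNT(c.id) FROM departments p LEFT JOIN staff c ON c.dept_id = p.id GROUP BY p.name

Result:
name        | COUNT(c.id)
------------+------------
Engineering | 4          
Finance     | 0          
Legal       | 1          
Marketing   | 1          
Sales       | 2          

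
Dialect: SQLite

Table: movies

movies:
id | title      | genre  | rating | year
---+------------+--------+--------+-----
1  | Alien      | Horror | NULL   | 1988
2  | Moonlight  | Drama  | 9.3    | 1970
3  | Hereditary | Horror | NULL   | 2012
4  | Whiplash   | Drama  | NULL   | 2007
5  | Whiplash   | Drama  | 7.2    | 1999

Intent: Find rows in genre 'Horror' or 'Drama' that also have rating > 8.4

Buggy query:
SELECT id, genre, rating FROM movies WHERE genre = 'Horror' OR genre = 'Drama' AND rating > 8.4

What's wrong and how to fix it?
Bug: AND binds tighter than OR, so this parses as genre = 'Horror' OR (genre = 'Drama' AND rating > 8.4)

Fix: Group the OR with parentheses (or use IN), then AND the threshold

Corrected query:
SELECT id, genre, rating FROM movies WHERE (genre = 'Horror' OR genre = 'Drama') AND rating > 8.4

Result:
id | genre | rating
---+-------+-------
2  | Drama | 9.3   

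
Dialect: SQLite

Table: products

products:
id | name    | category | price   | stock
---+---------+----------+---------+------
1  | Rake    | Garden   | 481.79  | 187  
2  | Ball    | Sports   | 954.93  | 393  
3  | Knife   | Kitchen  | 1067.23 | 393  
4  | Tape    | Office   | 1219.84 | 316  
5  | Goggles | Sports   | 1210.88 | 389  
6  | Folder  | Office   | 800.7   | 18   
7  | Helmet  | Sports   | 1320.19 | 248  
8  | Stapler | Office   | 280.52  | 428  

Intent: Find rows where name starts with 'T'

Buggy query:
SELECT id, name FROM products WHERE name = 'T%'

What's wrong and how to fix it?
Bug: '=' compares the literal string including the % character; pattern matching needs LIKE

Fix: Replace '=' with LIKE so 'T%' is treated as a pattern

Corrected query:
SELECT id, name FROM products WHERE name LIKE 'T%'

Result:
id | name
---+-----
4  | Tape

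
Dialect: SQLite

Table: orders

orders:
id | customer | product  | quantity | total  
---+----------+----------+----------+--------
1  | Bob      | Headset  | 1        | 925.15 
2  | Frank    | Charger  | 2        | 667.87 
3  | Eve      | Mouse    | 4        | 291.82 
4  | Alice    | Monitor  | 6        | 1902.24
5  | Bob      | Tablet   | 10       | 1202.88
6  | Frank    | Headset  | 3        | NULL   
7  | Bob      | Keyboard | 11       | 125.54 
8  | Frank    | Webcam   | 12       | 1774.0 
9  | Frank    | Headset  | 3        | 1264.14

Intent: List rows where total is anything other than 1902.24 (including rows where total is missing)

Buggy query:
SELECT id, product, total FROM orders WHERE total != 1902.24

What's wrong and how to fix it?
Bug: Inequality against NULL is unknown, not true; rows with NULL are dropped

Fix: Add an explicit OR total IS NULL to include the missing-value rows

Corrected query:
SELECT id, product, total FROM orders WHERE total != 1902.24 OR total IS NULL

Result:
id | product  | total  
---+----------+--------
1  | Headset  | 925.15 
2  | Charger  | 667.87 
3  | Mouse    | 291.82 
5  | Tablet   | 1202.88
6  | Headset  | NULL   
7  | Keyboard | 125.54 
8  | Webcam   | 1774   
9  | Headset  | 1264.14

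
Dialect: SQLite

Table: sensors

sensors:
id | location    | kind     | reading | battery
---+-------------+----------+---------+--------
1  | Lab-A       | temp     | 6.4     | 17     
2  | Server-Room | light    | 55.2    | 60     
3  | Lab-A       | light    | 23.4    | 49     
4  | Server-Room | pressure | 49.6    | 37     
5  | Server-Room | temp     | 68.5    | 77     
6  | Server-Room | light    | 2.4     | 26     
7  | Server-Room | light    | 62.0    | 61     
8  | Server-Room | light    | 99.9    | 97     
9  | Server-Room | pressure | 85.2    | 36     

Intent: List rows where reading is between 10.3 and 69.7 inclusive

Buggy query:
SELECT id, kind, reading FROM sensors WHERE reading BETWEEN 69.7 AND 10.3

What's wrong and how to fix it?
Bug: The bounds are reversed; BETWEEN a AND b requires a <= b to match anything

Fix: Write BETWEEN 10.3 AND 69.7

Corrected query:
SELECT id, kind, reading FROM sensors WHERE reading BETWEEN 10.3 AND 69.7

Result:
id | kind     | reading
---+----------+--------
2  | light    | 55.2   
3  | light    | 23.4   
4  | pressure | 49.6   
5  | temp     | 68.5   
7  | light    | 62     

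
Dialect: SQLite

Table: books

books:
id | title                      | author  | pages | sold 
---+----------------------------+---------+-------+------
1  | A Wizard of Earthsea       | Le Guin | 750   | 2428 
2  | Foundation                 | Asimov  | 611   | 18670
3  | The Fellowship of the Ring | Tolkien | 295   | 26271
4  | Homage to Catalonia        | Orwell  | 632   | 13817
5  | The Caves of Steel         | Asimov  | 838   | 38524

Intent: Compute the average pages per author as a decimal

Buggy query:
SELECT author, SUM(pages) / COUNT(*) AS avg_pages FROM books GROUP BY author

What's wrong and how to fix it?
Bug: SUM(pages) and COUNT(*) are both integers; the division truncates the fractional part

Fix: Cast one side to REAL so the division keeps the fractional part

Corrected query:
SELECT author, SUM(pages) * 1.0 / COUNT(*) AS avg_pages FROM books GROUP BY author

Result:
author  | avg_pages
--------+----------
Asimov  | 724.5    
Le Guin | 750      
Orwell  | 632      
Tolkien | 295      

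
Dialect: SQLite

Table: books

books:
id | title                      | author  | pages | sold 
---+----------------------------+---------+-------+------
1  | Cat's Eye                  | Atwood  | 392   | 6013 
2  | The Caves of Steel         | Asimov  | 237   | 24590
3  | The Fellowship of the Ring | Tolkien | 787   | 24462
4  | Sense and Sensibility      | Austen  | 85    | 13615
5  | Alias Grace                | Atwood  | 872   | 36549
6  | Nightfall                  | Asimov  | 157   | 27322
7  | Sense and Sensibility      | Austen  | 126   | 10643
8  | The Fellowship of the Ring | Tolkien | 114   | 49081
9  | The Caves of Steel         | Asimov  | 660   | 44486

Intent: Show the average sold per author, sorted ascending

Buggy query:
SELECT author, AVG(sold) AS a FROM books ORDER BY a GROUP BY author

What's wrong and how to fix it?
Bug: ORDER BY appears before GROUP BY; SQL clause order requires GROUP BY first

Fix: Move ORDER BY to the end, after GROUP BY

Corrected query:
SELECT author, AVG(sold) AS a FROM books GROUP BY author ORDER BY a

Result:
author  | a           
--------+-------------
Austen  | 12129       
Atwood  | 21281       
Asimov  | 32132.666667
Tolkien | 36771.5     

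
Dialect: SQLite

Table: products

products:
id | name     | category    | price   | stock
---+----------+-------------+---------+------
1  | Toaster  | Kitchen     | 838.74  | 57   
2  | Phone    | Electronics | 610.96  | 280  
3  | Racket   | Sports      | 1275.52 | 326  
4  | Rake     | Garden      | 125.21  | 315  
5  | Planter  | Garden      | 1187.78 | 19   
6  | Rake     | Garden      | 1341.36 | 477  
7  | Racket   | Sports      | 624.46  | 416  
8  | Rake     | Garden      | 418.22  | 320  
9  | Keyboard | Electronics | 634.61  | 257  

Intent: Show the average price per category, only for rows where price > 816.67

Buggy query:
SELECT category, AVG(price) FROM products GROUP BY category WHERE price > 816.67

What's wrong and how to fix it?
Bug: Row-level WHERE must come before GROUP BY in the clause order

Fix: Move the WHERE clause before GROUP BY

Corrected query:
SELECT category, AVG(price) FROM products WHERE price > 816.67 GROUP BY category

Result:
category | AVG(price)
---------+-----------
Garden   | 1264.57   
Kitchen  | 838.74    
Sports   | 1275.52   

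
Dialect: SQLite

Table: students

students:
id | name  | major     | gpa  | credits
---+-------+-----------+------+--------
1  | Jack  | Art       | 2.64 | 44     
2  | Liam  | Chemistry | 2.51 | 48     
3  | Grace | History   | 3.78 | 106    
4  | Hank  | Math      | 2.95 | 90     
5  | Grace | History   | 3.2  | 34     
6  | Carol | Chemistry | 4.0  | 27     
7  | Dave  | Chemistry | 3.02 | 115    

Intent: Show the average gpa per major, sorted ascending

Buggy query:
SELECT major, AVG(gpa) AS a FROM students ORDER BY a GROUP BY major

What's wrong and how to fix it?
Bug: ORDER BY appears before GROUP BY; SQL clause order requires GROUP BY first

Fix: Reorder: SELECT … FROM … GROUP BY … ORDER BY …

Corrected query:
SELECT major, AVG(gpa) AS a FROM students GROUP BY major ORDER BY a

Result:
major     | a       
----------+---------
Art       | 2.64    
Math      | 2.95    
Chemistry | 3.176667
History   | 3.49    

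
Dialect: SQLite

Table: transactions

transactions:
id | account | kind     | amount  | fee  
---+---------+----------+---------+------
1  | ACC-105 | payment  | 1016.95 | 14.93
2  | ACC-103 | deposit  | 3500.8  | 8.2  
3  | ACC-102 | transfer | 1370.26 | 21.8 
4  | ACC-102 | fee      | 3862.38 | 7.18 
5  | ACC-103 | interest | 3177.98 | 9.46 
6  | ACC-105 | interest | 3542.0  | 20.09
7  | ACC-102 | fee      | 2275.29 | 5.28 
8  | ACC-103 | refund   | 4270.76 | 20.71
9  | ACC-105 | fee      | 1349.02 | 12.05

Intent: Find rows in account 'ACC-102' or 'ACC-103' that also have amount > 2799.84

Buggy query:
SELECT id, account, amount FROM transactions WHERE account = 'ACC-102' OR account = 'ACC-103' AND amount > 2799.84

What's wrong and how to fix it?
Bug: AND binds tighter than OR, so this parses as account = 'ACC-102' OR (account = 'ACC-103' AND amount > 2799.84)

Fix: Add parentheses around the OR so the AND applies to both alternatives

Corrected query:
SELECT id, account, amount FROM transactions WHERE (account = 'ACC-102' OR account = 'ACC-103') AND amount > 2799.84

Result:
id | account | amount 
---+---------+--------
2  | ACC-103 | 3500.8 
4  | ACC-102 | 3862.38
5  | ACC-103 | 3177.98
8  | ACC-103 | 4270.76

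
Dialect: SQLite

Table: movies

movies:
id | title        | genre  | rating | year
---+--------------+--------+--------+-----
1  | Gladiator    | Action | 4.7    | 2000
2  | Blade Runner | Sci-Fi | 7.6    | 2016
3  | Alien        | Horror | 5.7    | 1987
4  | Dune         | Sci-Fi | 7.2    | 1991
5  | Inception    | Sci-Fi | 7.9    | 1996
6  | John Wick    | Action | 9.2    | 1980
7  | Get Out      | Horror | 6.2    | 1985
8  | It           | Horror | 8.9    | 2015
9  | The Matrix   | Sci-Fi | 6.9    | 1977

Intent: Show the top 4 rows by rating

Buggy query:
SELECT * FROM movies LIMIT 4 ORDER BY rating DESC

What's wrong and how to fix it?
Bug: ORDER BY cannot follow LIMIT; LIMIT is the final clause

Fix: Sort with ORDER BY, then apply LIMIT

Corrected query:
SELECT * FROM movies ORDER BY rating DESC LIMIT 4

Result:
id | title        | genre  | rating | year
---+--------------+--------+--------+-----
6  | John Wick    | Action | 9.2    | 1980
8  | It           | Horror | 8.9    | 2015
5  | Inception    | Sci-Fi | 7.9    | 1996
2  | Blade Runner | Sci-Fi | 7.6    | 2016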